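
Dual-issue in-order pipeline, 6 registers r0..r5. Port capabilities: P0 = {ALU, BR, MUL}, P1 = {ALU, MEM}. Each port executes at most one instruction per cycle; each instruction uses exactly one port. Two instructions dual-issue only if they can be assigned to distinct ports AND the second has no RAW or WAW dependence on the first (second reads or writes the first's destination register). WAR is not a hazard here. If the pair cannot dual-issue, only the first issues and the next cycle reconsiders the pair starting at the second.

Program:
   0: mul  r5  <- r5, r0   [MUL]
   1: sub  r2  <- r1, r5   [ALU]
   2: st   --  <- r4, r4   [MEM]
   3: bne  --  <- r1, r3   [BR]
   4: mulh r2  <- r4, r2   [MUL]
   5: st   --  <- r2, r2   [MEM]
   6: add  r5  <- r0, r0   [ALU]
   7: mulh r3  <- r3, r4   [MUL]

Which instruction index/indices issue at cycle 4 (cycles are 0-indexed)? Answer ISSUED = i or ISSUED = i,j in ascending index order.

0. mul.MUL @i0  | RAW r5
1. sub.ALU/st.MEM @i1&i2  | 2-wide
2. bne.BR @i3  | no-port BR/MUL
3. mulh.MUL @i4  | RAW r2
4. st.MEM/add.ALU @i5&i6  | 2-wide
5. mulh.MUL @i7  | tail

ISSUED = 5,6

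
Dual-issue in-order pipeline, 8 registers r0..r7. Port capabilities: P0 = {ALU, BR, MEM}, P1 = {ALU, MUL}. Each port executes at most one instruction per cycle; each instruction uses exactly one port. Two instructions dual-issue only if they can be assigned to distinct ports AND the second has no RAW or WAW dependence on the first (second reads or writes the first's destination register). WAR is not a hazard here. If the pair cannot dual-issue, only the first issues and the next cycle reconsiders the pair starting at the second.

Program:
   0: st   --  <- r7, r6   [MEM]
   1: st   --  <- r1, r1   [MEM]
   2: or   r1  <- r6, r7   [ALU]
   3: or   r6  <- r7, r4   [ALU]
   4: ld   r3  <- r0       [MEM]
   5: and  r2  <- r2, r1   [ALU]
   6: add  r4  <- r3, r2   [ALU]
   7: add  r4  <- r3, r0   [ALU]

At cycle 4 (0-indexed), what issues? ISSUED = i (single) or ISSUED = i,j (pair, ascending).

ISSUED = 6

0. st.MEM @i0  | no-port MEM/MEM
1. st.MEM or.ALU @i1,i2  | 2-wide
2. or.ALU ld.MEM @i3,i4  | 2-wide
3. and.ALU @i5  | RAW r2
4. add.ALU @i6  | WAW r4
5. add.ALU @i7  | tail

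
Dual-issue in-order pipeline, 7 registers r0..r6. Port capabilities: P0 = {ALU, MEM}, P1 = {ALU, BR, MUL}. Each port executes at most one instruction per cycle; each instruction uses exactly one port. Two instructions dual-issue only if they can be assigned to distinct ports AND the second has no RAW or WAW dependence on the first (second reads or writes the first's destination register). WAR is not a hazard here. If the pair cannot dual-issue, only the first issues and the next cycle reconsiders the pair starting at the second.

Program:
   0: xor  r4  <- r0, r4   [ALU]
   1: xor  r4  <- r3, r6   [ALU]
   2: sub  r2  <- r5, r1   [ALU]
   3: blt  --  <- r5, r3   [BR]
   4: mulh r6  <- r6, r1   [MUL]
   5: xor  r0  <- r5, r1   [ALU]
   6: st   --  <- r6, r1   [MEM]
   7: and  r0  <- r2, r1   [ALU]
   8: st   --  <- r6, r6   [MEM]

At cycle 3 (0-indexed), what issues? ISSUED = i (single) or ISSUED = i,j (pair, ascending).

ISSUED = 4,5

#0 head=0: xor.ALU i0 WAW r4
#1 head=1: xor.ALU;sub.ALU i1+i2 dual
#2 head=3: blt.BR i3 no-port BR/MUL
#3 head=4: mulh.MUL;xor.ALU i4+i5 dual
#4 head=6: st.MEM;and.ALU i6+i7 dual
#5 head=8: st.MEM i8 tail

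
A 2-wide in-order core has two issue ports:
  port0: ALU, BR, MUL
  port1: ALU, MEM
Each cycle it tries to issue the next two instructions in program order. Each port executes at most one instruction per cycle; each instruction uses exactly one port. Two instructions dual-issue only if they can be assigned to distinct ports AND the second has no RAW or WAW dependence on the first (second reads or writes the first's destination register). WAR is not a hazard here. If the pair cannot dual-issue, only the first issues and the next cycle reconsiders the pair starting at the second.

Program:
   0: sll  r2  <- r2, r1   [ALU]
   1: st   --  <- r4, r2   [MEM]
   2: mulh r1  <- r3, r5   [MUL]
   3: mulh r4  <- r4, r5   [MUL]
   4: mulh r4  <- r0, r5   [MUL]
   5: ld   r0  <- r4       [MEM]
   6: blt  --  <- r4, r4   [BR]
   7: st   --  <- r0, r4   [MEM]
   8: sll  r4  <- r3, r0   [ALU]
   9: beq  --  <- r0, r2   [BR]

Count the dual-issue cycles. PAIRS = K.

PAIRS = 3

c0: i0 sll  RAW r2
c1: i1,i2 st/mulh  pair
c2: i3 mulh  no-port MUL/MUL
c3: i4 mulh  RAW r4
c4: i5,i6 ld/blt  pair
c5: i7,i8 st/sll  pair
c6: i9 beq  tail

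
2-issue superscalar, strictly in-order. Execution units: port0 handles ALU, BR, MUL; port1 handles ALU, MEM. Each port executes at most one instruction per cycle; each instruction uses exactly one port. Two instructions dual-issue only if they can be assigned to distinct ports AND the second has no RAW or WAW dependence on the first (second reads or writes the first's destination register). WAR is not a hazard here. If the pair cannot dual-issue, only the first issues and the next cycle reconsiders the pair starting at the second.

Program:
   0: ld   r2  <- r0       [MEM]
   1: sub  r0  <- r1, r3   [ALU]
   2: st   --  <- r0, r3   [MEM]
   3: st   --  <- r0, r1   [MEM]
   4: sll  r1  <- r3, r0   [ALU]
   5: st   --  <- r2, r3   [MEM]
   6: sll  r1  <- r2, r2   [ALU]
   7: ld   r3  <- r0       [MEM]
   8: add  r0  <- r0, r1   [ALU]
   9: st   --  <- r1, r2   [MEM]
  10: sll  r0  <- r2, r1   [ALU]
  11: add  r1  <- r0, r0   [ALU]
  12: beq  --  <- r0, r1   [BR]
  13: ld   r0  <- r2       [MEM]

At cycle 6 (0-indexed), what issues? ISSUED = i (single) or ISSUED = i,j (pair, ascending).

0. ld+sub @i0&i1  | 2-wide
1. st @i2  | no-port MEM/MEM
2. st+sll @i3&i4  | 2-wide
3. st+sll @i5&i6  | 2-wide
4. ld+add @i7&i8  | 2-wide
5. st+sll @i9&i10  | 2-wide
6. add @i11  | RAW r1
7. beq+ld @i12&i13  | 2-wide

ISSUED = 11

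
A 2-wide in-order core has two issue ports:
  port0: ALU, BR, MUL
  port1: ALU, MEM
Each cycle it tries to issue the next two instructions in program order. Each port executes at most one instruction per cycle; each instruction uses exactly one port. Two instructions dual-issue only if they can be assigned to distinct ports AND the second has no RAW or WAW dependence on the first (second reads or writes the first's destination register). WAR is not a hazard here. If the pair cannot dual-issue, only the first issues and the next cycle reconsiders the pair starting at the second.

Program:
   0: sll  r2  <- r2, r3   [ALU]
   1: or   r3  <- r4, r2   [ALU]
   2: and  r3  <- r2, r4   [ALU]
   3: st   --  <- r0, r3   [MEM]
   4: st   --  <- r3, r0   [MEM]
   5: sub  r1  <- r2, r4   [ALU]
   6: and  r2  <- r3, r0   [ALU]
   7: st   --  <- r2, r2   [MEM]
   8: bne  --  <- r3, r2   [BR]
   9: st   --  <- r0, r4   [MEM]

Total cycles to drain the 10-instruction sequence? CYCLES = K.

#0 head=0: sll i0 RAW r2
#1 head=1: or i1 WAW r3
#2 head=2: and i2 RAW r3
#3 head=3: st i3 no-port MEM/MEM
#4 head=4: st sub i4/i5 dual
#5 head=6: and i6 RAW r2
#6 head=7: st bne i7/i8 dual
#7 head=9: st i9 tail

CYCLES = 8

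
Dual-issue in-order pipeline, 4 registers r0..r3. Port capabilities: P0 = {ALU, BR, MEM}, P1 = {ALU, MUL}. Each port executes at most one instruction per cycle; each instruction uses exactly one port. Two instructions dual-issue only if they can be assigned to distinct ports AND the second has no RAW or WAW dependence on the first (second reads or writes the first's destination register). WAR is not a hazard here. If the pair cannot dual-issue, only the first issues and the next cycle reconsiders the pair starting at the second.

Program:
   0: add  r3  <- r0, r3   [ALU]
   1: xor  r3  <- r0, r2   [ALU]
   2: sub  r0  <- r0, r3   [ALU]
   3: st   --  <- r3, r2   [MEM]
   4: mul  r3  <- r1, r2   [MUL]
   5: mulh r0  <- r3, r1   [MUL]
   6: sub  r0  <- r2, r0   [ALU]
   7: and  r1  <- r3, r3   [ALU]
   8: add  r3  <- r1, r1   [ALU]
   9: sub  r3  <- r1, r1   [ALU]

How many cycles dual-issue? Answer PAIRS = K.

PAIRS = 2

0. add.ALU @i0  | WAW r3
1. xor.ALU @i1  | RAW r3
2. sub.ALU st.MEM @i2/i3  | pair
3. mul.MUL @i4  | no-port MUL/MUL
4. mulh.MUL @i5  | RAW+WAW r0
5. sub.ALU and.ALU @i6/i7  | pair
6. add.ALU @i8  | WAW r3
7. sub.ALU @i9  | tail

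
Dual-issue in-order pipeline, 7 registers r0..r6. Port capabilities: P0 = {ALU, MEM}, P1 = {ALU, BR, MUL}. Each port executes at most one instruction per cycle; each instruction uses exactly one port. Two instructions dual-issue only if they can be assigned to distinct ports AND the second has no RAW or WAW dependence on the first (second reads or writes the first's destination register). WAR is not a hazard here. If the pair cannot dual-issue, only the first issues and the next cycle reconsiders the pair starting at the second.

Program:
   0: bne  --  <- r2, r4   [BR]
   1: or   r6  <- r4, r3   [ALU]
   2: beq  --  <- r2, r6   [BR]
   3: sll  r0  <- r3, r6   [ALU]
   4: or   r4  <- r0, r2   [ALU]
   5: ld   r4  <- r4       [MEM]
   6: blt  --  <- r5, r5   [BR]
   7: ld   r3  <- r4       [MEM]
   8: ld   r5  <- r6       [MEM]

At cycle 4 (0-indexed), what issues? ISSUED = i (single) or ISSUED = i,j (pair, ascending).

  cy0 -> i0,i1 (bne+or) dual
  cy1 -> i2,i3 (beq+sll) dual
  cy2 -> i4 (or) RAW+WAW r4
  cy3 -> i5,i6 (ld+blt) dual
  cy4 -> i7 (ld) no-port MEM/MEM
  cy5 -> i8 (ld) tail

ISSUED = 7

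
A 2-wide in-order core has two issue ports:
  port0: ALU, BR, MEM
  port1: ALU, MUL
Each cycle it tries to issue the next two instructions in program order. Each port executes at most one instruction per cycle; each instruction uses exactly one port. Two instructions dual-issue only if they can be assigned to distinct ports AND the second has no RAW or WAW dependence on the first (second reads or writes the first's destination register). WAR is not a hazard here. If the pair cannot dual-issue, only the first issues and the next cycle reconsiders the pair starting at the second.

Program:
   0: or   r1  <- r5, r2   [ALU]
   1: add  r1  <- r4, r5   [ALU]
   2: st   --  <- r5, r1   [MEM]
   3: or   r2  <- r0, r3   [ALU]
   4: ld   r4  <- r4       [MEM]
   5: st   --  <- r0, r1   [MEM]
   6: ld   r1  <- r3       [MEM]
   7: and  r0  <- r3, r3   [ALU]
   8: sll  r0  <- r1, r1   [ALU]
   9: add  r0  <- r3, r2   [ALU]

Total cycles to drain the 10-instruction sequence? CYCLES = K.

#0 head=0: or.ALU i0 WAW r1
#1 head=1: add.ALU i1 RAW r1
#2 head=2: st.MEM/or.ALU i2&i3 dual
#3 head=4: ld.MEM i4 no-port MEM/MEM
#4 head=5: st.MEM i5 no-port MEM/MEM
#5 head=6: ld.MEM/and.ALU i6&i7 dual
#6 head=8: sll.ALU i8 WAW r0
#7 head=9: add.ALU i9 tail

CYCLES = 8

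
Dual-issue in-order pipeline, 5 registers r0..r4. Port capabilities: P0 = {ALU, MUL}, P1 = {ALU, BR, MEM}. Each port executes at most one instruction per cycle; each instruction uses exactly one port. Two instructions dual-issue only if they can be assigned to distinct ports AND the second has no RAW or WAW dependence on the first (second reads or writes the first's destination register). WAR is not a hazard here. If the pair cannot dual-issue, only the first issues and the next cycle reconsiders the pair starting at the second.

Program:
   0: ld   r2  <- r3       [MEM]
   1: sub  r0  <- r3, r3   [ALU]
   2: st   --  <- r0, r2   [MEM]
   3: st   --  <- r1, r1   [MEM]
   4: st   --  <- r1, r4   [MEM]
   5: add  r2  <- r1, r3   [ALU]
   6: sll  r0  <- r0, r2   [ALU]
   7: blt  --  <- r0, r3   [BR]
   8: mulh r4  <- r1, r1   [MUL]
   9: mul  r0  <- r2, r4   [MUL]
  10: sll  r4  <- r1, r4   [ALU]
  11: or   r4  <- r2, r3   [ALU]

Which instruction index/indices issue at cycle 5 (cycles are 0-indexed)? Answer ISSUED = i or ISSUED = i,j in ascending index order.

ISSUED = 7,8

c0: i0+i1 ld/sub  2-wide
c1: i2 st  no-port MEM/MEM
c2: i3 st  no-port MEM/MEM
c3: i4+i5 st/add  2-wide
c4: i6 sll  RAW r0
c5: i7+i8 blt/mulh  2-wide
c6: i9+i10 mul/sll  2-wide
c7: i11 or  tail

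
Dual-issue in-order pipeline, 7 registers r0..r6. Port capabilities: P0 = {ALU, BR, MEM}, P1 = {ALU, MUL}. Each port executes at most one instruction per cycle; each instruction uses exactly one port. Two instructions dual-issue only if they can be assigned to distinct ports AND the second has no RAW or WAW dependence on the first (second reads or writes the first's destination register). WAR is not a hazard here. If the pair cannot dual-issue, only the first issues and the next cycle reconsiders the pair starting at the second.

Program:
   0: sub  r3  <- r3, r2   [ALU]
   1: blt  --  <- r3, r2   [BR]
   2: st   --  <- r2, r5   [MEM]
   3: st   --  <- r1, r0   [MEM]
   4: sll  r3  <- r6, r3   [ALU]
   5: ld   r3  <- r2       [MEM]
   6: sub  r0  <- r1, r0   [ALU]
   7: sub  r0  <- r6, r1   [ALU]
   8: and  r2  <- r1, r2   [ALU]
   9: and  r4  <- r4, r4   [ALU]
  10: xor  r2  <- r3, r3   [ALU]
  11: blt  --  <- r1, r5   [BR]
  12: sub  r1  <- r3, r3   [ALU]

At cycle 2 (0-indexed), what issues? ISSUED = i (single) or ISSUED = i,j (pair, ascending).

ISSUED = 2

c0: i0 sub.ALU  RAW r3
c1: i1 blt.BR  no-port BR/MEM
c2: i2 st.MEM  no-port MEM/MEM
c3: i3/i4 st.MEM;sll.ALU  pair
c4: i5/i6 ld.MEM;sub.ALU  pair
c5: i7/i8 sub.ALU;and.ALU  pair
c6: i9/i10 and.ALU;xor.ALU  pair
c7: i11/i12 blt.BR;sub.ALU  pair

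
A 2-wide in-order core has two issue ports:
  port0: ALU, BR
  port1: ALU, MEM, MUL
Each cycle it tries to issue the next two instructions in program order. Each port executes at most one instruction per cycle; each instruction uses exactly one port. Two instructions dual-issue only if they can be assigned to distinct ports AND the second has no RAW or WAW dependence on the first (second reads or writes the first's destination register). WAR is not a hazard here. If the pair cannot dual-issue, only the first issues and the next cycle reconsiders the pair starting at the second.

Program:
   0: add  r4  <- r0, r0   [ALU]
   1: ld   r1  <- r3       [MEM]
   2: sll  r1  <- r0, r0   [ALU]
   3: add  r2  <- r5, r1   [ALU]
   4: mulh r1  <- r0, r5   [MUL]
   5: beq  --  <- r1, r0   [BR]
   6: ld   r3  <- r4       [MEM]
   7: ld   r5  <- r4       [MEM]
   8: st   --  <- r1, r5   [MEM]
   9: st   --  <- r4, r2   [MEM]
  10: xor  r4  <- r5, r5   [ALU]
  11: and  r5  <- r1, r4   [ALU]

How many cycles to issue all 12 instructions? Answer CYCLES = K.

CYCLES = 8

c0: i0/i1 add.ALU;ld.MEM  dual
c1: i2 sll.ALU  RAW r1
c2: i3/i4 add.ALU;mulh.MUL  dual
c3: i5/i6 beq.BR;ld.MEM  dual
c4: i7 ld.MEM  no-port MEM/MEM
c5: i8 st.MEM  no-port MEM/MEM
c6: i9/i10 st.MEM;xor.ALU  dual
c7: i11 and.ALU  tail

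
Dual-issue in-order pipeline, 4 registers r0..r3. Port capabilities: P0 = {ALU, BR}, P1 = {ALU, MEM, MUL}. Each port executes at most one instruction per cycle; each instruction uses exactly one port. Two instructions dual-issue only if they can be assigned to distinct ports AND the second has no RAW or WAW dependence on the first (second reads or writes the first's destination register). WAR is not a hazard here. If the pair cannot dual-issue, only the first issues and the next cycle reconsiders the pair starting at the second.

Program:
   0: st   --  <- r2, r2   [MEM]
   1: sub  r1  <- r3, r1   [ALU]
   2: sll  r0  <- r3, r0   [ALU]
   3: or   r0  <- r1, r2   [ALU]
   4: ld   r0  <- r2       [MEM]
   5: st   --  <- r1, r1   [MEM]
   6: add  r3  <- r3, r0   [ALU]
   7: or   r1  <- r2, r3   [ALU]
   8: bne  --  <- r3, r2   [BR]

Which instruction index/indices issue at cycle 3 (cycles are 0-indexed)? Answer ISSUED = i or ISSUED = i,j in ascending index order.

c0: i0+i1 st.MEM sub.ALU  pair
c1: i2 sll.ALU  WAW r0
c2: i3 or.ALU  WAW r0
c3: i4 ld.MEM  no-port MEM/MEM
c4: i5+i6 st.MEM add.ALU  pair
c5: i7+i8 or.ALU bne.BR  pair

ISSUED = 4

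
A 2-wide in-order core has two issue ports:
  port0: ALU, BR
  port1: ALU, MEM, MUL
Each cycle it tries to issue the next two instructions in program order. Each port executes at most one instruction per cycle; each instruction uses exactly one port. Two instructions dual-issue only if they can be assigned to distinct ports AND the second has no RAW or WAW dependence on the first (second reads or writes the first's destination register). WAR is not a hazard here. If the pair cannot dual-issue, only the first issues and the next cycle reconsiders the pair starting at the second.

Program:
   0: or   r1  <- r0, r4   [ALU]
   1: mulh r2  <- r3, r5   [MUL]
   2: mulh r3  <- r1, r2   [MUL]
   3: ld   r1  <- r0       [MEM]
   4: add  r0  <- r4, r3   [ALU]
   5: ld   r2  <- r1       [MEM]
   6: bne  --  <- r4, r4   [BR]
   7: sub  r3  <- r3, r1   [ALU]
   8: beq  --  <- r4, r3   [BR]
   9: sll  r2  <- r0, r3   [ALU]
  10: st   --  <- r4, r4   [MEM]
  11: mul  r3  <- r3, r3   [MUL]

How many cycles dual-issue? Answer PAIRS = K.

c0: i0,i1 or.ALU;mulh.MUL  pair
c1: i2 mulh.MUL  no-port MUL/MEM
c2: i3,i4 ld.MEM;add.ALU  pair
c3: i5,i6 ld.MEM;bne.BR  pair
c4: i7 sub.ALU  RAW r3
c5: i8,i9 beq.BR;sll.ALU  pair
c6: i10 st.MEM  no-port MEM/MUL
c7: i11 mul.MUL  tail

PAIRS = 4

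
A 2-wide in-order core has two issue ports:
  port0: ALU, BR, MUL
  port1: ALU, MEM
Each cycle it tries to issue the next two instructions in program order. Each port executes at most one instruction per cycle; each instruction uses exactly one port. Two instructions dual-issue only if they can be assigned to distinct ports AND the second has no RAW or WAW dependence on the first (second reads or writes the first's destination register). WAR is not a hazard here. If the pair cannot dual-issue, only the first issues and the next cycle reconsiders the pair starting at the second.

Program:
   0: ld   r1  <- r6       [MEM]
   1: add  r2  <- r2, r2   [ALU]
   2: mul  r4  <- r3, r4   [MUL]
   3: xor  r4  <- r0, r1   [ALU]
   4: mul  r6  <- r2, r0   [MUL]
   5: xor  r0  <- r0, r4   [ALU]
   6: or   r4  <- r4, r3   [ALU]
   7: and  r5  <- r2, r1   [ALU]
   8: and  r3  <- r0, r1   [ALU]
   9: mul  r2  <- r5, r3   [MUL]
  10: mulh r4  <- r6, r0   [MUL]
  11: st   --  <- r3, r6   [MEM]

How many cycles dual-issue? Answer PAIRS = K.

PAIRS = 5

#0 head=0: ld/add i0,i1 pair
#1 head=2: mul i2 WAW r4
#2 head=3: xor/mul i3,i4 pair
#3 head=5: xor/or i5,i6 pair
#4 head=7: and/and i7,i8 pair
#5 head=9: mul i9 no-port MUL/MUL
#6 head=10: mulh/st i10,i11 pair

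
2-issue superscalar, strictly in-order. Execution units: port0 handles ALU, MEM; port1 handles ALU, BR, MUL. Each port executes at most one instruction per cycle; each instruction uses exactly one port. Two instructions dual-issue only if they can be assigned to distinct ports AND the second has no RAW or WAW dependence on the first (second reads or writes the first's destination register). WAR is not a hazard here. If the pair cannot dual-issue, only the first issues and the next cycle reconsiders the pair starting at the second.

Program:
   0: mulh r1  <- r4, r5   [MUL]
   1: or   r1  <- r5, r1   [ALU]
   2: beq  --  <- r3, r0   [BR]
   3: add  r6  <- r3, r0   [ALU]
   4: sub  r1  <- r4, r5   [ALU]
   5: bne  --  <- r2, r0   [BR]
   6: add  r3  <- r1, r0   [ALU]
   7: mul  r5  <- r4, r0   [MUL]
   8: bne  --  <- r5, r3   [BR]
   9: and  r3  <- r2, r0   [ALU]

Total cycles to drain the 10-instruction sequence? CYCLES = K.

CYCLES = 6

  cy0 -> i0 (mulh) RAW+WAW r1
  cy1 -> i1+i2 (or+beq) pair
  cy2 -> i3+i4 (add+sub) pair
  cy3 -> i5+i6 (bne+add) pair
  cy4 -> i7 (mul) no-port MUL/BR
  cy5 -> i8+i9 (bne+and) pair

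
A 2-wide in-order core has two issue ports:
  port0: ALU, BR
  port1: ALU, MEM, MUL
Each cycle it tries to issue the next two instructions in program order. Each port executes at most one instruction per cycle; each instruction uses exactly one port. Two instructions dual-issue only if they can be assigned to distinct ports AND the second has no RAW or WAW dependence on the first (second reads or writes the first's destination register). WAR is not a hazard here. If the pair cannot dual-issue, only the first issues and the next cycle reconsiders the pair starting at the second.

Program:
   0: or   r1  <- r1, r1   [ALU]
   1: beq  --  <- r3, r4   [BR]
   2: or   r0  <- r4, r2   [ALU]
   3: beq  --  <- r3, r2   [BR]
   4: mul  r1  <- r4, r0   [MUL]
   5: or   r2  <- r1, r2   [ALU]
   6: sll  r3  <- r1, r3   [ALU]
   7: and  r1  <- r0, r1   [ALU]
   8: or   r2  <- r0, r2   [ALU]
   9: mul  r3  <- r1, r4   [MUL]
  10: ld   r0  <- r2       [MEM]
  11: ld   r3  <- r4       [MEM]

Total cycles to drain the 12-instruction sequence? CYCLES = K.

#0 head=0: or/beq i0,i1 2-wide
#1 head=2: or/beq i2,i3 2-wide
#2 head=4: mul i4 RAW r1
#3 head=5: or/sll i5,i6 2-wide
#4 head=7: and/or i7,i8 2-wide
#5 head=9: mul i9 no-port MUL/MEM
#6 head=10: ld i10 no-port MEM/MEM
#7 head=11: ld i11 tail

CYCLES = 8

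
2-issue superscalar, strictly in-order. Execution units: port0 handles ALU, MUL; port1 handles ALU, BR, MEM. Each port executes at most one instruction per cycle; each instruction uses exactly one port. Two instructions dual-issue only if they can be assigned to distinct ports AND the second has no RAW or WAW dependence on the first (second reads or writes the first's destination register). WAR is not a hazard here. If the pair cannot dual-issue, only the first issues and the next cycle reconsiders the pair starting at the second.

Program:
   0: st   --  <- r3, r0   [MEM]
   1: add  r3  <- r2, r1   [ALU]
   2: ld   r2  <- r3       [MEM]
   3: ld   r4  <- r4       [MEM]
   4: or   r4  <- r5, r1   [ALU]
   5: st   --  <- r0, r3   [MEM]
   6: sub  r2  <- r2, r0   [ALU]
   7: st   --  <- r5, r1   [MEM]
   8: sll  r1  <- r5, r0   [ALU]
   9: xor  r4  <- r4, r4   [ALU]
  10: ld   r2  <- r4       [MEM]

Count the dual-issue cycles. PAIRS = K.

PAIRS = 4

t=0 i0,i1:st+add ; 2-wide
t=1 i2:ld ; no-port MEM/MEM
t=2 i3:ld ; WAW r4
t=3 i4,i5:or+st ; 2-wide
t=4 i6,i7:sub+st ; 2-wide
t=5 i8,i9:sll+xor ; 2-wide
t=6 i10:ld ; tail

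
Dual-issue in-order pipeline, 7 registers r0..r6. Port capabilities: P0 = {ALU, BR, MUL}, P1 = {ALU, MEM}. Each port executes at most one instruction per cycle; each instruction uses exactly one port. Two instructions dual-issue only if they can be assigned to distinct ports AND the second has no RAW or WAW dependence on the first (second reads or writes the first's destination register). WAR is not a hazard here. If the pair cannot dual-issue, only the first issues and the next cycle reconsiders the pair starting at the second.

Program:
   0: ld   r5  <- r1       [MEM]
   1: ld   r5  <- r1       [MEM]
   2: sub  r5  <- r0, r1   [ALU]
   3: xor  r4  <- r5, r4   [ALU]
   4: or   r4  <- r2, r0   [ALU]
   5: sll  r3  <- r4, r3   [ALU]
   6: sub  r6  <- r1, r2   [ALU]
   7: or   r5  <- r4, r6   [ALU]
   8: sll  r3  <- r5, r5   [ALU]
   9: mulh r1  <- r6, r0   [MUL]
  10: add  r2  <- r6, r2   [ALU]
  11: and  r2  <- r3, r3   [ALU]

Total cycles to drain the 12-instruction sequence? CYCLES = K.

CYCLES = 10

t=0 i0:ld.MEM ; no-port MEM/MEM
t=1 i1:ld.MEM ; WAW r5
t=2 i2:sub.ALU ; RAW r5
t=3 i3:xor.ALU ; WAW r4
t=4 i4:or.ALU ; RAW r4
t=5 i5+i6:sll.ALU;sub.ALU ; dual
t=6 i7:or.ALU ; RAW r5
t=7 i8+i9:sll.ALU;mulh.MUL ; dual
t=8 i10:add.ALU ; WAW r2
t=9 i11:and.ALU ; tail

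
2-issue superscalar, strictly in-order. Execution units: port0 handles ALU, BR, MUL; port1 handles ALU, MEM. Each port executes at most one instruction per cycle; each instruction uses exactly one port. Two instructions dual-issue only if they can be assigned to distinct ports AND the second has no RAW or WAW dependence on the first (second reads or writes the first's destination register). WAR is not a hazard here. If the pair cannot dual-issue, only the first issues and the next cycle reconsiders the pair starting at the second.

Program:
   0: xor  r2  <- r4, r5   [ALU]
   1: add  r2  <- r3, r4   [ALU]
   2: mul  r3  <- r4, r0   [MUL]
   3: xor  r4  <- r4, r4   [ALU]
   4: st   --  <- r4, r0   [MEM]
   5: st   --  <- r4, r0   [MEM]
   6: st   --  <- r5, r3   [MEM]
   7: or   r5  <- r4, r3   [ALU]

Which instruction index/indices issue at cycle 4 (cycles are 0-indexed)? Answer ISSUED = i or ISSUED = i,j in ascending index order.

[0] i0  xor  -- WAW r2
[1] i1+i2  add;mul  -- 2-wide
[2] i3  xor  -- RAW r4
[3] i4  st  -- no-port MEM/MEM
[4] i5  st  -- no-port MEM/MEM
[5] i6+i7  st;or  -- 2-wide

ISSUED = 5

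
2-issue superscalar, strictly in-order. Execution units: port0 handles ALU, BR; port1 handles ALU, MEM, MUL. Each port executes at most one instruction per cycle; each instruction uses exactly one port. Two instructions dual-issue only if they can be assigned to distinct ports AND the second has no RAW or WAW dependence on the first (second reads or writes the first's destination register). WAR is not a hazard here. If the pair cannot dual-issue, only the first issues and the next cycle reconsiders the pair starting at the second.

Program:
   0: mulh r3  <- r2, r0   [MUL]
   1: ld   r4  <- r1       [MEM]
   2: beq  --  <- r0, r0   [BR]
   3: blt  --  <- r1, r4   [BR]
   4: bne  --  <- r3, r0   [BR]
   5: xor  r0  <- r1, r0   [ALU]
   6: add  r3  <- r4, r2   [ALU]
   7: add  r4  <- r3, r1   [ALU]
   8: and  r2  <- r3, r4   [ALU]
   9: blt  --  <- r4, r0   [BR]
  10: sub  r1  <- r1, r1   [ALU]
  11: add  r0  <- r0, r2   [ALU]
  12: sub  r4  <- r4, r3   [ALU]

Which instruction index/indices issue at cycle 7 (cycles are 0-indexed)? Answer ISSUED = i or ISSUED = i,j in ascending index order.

ISSUED = 10,11

[0] i0  mulh  -- no-port MUL/MEM
[1] i1&i2  ld beq  -- pair
[2] i3  blt  -- no-port BR/BR
[3] i4&i5  bne xor  -- pair
[4] i6  add  -- RAW r3
[5] i7  add  -- RAW r4
[6] i8&i9  and blt  -- pair
[7] i10&i11  sub add  -- pair
[8] i12  sub  -- tail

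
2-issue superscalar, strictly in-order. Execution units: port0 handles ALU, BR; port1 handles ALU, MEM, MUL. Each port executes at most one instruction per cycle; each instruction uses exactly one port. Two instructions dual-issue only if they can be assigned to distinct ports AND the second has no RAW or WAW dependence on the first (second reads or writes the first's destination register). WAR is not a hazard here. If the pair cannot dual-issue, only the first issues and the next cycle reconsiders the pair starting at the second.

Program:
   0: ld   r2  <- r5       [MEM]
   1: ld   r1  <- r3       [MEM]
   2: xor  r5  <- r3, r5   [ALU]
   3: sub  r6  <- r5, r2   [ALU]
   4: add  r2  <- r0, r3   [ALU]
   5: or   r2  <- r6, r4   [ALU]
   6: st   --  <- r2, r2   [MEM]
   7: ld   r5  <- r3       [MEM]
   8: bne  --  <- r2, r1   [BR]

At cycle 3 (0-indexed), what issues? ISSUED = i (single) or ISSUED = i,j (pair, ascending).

ISSUED = 5

  cy0 -> i0 (ld) no-port MEM/MEM
  cy1 -> i1/i2 (ld;xor) 2-wide
  cy2 -> i3/i4 (sub;add) 2-wide
  cy3 -> i5 (or) RAW r2
  cy4 -> i6 (st) no-port MEM/MEM
  cy5 -> i7/i8 (ld;bne) 2-wide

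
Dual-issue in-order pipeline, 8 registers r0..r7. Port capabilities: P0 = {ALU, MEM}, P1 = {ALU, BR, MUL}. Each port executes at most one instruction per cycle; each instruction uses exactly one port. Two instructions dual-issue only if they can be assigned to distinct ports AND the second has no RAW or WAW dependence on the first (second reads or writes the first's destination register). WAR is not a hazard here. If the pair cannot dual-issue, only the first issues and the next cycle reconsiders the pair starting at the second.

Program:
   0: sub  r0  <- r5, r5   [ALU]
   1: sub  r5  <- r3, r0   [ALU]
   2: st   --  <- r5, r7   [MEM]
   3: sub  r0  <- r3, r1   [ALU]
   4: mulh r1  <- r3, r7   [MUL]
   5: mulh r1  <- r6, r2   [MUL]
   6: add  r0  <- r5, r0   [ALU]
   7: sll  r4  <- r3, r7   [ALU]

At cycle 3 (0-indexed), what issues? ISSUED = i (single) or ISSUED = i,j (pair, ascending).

ISSUED = 4

[0] i0  sub.ALU  -- RAW r0
[1] i1  sub.ALU  -- RAW r5
[2] i2&i3  st.MEM sub.ALU  -- 2-wide
[3] i4  mulh.MUL  -- no-port MUL/MUL
[4] i5&i6  mulh.MUL add.ALU  -- 2-wide
[5] i7  sll.ALU  -- tail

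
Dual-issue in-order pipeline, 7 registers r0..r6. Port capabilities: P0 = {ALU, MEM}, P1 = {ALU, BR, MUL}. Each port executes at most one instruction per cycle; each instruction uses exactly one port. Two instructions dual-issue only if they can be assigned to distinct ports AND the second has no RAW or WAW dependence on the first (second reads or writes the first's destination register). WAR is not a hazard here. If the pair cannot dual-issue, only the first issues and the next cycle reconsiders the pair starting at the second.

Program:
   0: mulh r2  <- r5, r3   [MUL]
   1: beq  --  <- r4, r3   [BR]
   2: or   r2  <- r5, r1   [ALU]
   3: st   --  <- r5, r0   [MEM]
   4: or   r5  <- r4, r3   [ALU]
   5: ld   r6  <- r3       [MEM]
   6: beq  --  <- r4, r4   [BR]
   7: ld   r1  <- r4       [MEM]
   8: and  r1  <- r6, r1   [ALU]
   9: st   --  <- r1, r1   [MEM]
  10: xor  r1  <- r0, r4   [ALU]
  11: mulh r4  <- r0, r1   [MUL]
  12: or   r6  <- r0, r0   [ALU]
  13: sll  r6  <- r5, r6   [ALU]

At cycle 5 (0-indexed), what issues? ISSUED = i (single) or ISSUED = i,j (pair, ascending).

#0 head=0: mulh i0 no-port MUL/BR
#1 head=1: beq/or i1&i2 pair
#2 head=3: st/or i3&i4 pair
#3 head=5: ld/beq i5&i6 pair
#4 head=7: ld i7 RAW+WAW r1
#5 head=8: and i8 RAW r1
#6 head=9: st/xor i9&i10 pair
#7 head=11: mulh/or i11&i12 pair
#8 head=13: sll i13 tail

ISSUED = 8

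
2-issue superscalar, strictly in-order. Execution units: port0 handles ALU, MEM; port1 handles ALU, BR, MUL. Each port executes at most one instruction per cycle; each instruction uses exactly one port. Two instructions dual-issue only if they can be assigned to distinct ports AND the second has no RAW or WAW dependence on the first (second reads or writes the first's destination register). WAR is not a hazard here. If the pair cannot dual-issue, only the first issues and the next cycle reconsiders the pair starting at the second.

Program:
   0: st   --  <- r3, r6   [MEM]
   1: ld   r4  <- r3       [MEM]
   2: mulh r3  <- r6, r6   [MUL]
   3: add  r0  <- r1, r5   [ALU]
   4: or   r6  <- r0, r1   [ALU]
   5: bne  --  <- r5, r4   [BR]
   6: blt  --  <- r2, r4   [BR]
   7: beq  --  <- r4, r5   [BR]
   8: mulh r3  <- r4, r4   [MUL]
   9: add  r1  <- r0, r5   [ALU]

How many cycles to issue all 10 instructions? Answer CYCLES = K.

c0: i0 st  no-port MEM/MEM
c1: i1+i2 ld+mulh  pair
c2: i3 add  RAW r0
c3: i4+i5 or+bne  pair
c4: i6 blt  no-port BR/BR
c5: i7 beq  no-port BR/MUL
c6: i8+i9 mulh+add  pair

CYCLES = 7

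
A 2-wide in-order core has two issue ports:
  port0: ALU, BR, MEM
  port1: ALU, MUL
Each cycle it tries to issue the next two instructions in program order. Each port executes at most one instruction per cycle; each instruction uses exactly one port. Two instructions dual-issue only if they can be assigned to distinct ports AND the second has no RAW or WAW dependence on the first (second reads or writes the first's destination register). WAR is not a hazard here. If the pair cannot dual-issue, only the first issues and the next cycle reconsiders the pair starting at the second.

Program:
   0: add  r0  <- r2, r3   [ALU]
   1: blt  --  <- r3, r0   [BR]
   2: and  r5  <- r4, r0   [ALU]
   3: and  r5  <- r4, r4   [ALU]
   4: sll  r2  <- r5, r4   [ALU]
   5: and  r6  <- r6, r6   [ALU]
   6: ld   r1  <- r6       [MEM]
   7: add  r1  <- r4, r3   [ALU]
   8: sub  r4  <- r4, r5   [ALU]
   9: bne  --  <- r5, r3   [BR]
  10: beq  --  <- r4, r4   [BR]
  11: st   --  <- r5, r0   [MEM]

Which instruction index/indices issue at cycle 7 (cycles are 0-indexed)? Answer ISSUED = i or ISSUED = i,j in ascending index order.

ISSUED = 10

#0 head=0: add i0 RAW r0
#1 head=1: blt+and i1/i2 2-wide
#2 head=3: and i3 RAW r5
#3 head=4: sll+and i4/i5 2-wide
#4 head=6: ld i6 WAW r1
#5 head=7: add+sub i7/i8 2-wide
#6 head=9: bne i9 no-port BR/BR
#7 head=10: beq i10 no-port BR/MEM
#8 head=11: st i11 tail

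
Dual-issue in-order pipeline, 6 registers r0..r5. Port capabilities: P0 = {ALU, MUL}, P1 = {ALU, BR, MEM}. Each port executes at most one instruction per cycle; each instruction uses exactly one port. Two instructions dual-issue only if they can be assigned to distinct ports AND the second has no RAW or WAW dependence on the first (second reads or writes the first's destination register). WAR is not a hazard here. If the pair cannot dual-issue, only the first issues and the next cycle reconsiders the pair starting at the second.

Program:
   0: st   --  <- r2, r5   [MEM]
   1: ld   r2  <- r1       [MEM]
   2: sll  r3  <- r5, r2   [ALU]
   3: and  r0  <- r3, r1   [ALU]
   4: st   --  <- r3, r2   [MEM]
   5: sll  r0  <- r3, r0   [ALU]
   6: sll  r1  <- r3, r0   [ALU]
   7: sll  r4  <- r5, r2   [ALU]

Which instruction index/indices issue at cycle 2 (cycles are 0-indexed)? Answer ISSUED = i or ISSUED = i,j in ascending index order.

[0] i0  st  -- no-port MEM/MEM
[1] i1  ld  -- RAW r2
[2] i2  sll  -- RAW r3
[3] i3,i4  and;st  -- pair
[4] i5  sll  -- RAW r0
[5] i6,i7  sll;sll  -- pair

ISSUED = 2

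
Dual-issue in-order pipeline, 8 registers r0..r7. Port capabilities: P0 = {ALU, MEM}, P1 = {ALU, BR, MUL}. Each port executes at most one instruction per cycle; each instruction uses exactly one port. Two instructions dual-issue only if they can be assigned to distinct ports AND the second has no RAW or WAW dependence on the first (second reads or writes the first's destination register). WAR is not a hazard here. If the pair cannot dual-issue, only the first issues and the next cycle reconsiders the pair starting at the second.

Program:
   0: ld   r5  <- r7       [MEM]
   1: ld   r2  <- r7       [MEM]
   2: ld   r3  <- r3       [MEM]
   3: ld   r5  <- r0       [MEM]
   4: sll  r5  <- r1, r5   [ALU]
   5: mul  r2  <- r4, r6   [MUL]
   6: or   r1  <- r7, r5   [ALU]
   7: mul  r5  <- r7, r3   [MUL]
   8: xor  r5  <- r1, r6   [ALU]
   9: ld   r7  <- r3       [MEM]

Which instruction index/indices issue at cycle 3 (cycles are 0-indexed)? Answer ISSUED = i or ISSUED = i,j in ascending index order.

t=0 i0:ld ; no-port MEM/MEM
t=1 i1:ld ; no-port MEM/MEM
t=2 i2:ld ; no-port MEM/MEM
t=3 i3:ld ; RAW+WAW r5
t=4 i4&i5:sll;mul ; dual
t=5 i6&i7:or;mul ; dual
t=6 i8&i9:xor;ld ; dual

ISSUED = 3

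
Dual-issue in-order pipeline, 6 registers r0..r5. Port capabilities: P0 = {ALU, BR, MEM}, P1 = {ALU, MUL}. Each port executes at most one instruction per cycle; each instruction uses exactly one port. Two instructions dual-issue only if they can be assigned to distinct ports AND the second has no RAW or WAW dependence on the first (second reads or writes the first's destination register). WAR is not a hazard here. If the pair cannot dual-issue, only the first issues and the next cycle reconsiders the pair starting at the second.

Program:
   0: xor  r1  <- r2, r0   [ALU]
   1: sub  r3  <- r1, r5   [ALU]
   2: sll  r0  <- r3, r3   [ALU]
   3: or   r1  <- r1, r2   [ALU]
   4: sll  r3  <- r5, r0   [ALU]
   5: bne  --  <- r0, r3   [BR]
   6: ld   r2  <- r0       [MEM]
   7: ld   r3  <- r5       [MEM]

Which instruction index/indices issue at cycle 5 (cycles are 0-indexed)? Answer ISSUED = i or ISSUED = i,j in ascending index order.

ISSUED = 6

  cy0 -> i0 (xor.ALU) RAW r1
  cy1 -> i1 (sub.ALU) RAW r3
  cy2 -> i2,i3 (sll.ALU;or.ALU) 2-wide
  cy3 -> i4 (sll.ALU) RAW r3
  cy4 -> i5 (bne.BR) no-port BR/MEM
  cy5 -> i6 (ld.MEM) no-port MEM/MEM
  cy6 -> i7 (ld.MEM) tail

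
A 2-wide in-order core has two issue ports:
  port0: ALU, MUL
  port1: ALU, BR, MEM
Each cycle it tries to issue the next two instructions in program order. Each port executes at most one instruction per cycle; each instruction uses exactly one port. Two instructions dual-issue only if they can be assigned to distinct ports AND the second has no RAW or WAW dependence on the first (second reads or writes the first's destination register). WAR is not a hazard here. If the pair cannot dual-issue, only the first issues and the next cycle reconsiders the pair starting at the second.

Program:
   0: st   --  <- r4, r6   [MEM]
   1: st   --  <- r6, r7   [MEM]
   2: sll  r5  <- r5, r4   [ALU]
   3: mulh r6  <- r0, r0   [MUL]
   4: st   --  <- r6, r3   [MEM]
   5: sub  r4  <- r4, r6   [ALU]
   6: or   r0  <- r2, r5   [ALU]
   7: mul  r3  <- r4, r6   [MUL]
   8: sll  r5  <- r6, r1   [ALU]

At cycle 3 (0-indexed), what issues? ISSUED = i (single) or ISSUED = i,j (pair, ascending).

t=0 i0:st.MEM ; no-port MEM/MEM
t=1 i1,i2:st.MEM+sll.ALU ; 2-wide
t=2 i3:mulh.MUL ; RAW r6
t=3 i4,i5:st.MEM+sub.ALU ; 2-wide
t=4 i6,i7:or.ALU+mul.MUL ; 2-wide
t=5 i8:sll.ALU ; tail

ISSUED = 4,5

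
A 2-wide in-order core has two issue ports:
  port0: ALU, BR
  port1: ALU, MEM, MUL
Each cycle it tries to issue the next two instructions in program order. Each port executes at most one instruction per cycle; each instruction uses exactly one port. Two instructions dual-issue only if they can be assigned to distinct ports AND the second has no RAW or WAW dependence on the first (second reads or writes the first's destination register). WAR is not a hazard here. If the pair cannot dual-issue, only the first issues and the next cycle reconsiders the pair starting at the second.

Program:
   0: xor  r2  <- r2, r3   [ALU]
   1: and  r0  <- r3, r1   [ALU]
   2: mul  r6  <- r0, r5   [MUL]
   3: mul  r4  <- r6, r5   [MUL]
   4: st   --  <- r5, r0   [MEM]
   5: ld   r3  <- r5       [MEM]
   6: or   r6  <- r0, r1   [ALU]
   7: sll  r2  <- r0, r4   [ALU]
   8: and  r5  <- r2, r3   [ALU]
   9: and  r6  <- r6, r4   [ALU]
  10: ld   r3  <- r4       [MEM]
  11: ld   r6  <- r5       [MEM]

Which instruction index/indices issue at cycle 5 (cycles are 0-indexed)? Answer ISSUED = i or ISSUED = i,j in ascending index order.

ISSUED = 7

  cy0 -> i0&i1 (xor.ALU/and.ALU) 2-wide
  cy1 -> i2 (mul.MUL) no-port MUL/MUL
  cy2 -> i3 (mul.MUL) no-port MUL/MEM
  cy3 -> i4 (st.MEM) no-port MEM/MEM
  cy4 -> i5&i6 (ld.MEM/or.ALU) 2-wide
  cy5 -> i7 (sll.ALU) RAW r2
  cy6 -> i8&i9 (and.ALU/and.ALU) 2-wide
  cy7 -> i10 (ld.MEM) no-port MEM/MEM
  cy8 -> i11 (ld.MEM) tail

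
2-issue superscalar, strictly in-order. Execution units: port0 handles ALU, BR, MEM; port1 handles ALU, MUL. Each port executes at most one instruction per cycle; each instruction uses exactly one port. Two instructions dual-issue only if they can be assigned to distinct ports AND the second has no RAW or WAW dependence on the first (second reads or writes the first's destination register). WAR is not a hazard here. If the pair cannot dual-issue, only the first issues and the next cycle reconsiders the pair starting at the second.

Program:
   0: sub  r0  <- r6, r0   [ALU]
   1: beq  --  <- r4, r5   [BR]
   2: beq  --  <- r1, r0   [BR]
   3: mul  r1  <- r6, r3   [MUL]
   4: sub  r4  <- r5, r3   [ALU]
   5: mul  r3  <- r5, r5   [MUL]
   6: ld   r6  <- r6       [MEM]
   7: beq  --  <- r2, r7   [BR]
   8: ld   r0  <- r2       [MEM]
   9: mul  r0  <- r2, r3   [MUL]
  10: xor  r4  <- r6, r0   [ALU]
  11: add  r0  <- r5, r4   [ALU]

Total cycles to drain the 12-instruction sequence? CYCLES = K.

CYCLES = 9

  cy0 -> i0,i1 (sub/beq) pair
  cy1 -> i2,i3 (beq/mul) pair
  cy2 -> i4,i5 (sub/mul) pair
  cy3 -> i6 (ld) no-port MEM/BR
  cy4 -> i7 (beq) no-port BR/MEM
  cy5 -> i8 (ld) WAW r0
  cy6 -> i9 (mul) RAW r0
  cy7 -> i10 (xor) RAW r4
  cy8 -> i11 (add) tail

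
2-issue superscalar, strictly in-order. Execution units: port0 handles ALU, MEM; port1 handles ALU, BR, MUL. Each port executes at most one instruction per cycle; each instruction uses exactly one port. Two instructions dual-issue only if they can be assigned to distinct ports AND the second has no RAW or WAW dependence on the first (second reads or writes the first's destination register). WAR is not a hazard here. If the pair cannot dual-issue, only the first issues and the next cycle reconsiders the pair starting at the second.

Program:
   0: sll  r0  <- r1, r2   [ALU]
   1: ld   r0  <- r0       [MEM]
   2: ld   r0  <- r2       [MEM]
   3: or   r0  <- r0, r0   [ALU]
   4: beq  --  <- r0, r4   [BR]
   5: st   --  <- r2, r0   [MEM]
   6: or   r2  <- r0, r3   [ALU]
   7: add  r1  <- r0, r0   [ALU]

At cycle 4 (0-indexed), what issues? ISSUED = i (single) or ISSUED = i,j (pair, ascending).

c0: i0 sll.ALU  RAW+WAW r0
c1: i1 ld.MEM  no-port MEM/MEM
c2: i2 ld.MEM  RAW+WAW r0
c3: i3 or.ALU  RAW r0
c4: i4/i5 beq.BR;st.MEM  2-wide
c5: i6/i7 or.ALU;add.ALU  2-wide

ISSUED = 4,5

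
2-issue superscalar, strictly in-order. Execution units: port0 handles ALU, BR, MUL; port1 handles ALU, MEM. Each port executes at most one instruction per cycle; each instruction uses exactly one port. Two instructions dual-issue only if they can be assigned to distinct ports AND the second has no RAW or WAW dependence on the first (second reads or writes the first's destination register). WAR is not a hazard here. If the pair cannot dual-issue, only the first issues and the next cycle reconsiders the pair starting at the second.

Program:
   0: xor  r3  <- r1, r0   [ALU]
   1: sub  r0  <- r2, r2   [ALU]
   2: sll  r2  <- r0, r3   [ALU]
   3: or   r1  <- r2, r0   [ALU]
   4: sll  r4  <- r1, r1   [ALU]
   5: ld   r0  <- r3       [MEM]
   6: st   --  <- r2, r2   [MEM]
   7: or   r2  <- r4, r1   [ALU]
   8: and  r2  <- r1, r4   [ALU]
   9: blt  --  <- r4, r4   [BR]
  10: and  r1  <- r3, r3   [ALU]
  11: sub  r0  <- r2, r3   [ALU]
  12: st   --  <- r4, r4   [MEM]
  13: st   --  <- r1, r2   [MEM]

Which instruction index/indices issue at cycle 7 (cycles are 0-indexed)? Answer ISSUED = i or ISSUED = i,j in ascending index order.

ISSUED = 12

[0] i0,i1  xor+sub  -- pair
[1] i2  sll  -- RAW r2
[2] i3  or  -- RAW r1
[3] i4,i5  sll+ld  -- pair
[4] i6,i7  st+or  -- pair
[5] i8,i9  and+blt  -- pair
[6] i10,i11  and+sub  -- pair
[7] i12  st  -- no-port MEM/MEM
[8] i13  st  -- tail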